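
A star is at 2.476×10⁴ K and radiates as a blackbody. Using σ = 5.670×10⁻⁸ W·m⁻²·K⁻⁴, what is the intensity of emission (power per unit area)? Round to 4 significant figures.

Stefan–Boltzmann: I = σT⁴ = 5.670×10⁻⁸ × (2.476×10⁴)⁴ = 2.131×10¹⁰ W/m².

I ≈ 2.131×10¹⁰ W/m²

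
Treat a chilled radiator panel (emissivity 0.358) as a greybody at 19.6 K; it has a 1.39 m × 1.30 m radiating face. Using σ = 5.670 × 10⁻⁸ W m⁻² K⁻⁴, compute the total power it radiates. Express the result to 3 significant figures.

P ≈ 5.41×10⁻³ W

Area A = 1.39 × 1.30 = 1.807 m².
P = εσAT⁴ = 0.358 × 5.670×10⁻⁸ × 1.807 × (19.6)⁴ = 5.41×10⁻³ W.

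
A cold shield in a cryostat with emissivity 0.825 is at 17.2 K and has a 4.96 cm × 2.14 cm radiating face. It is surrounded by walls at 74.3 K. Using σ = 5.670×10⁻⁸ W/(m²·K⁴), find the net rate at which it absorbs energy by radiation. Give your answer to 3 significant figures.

Net gain ≈ 1.51×10⁻³ W

Area A = 0.0496 × 0.0214 = 1.06144×10⁻³ m².
Net radiated power P_net = εσA(T⁴ − T₀⁴) = 0.825×5.670×10⁻⁸×1.06144×10⁻³×(17.2⁴ − 74.3⁴).
T⁴ − T₀⁴ = 87521.3 − 3.04758×10⁷ = -3.03883×10⁷ K⁴, so P_net = -1.51×10⁻³ W — negative, meaning a net gain of 1.51×10⁻³ W.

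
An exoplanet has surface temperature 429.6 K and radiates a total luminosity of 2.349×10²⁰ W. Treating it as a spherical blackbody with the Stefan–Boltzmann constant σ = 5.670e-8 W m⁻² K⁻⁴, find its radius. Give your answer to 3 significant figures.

R ≈ 9.84×10⁷ m

L = 4πR²σT⁴ ⇒ R = √(L/(4πσT⁴)).
σT⁴ = 1931.26 W/m², so R = √(2.349×10²⁰/(4π×1931.26)) = 9.84×10⁷ m.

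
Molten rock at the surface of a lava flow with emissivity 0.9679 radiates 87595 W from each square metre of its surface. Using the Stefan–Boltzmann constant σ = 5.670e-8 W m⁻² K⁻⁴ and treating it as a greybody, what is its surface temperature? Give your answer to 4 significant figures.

I = εσT⁴, so T = (I/εσ)^(1/4) = (87595/(0.9679×5.670×10⁻⁸))^(1/4) = 1124 K.

T ≈ 1124 K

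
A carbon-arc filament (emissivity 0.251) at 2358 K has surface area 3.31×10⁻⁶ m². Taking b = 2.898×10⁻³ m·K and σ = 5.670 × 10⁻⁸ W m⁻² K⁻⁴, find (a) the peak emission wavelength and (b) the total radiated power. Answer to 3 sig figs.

(a) λ_max = b/T = 2.898×10⁻³/2358 = 1.229×10⁻⁶ m = 1.23 μm.
Area A = 3.31×10⁻⁶ m².
(b) P = εσAT⁴ = 0.251×5.670×10⁻⁸×3.31×10⁻⁶×(2358)⁴ = 1.46 W.

λ_max ≈ 1.23 μm; P ≈ 1.46 W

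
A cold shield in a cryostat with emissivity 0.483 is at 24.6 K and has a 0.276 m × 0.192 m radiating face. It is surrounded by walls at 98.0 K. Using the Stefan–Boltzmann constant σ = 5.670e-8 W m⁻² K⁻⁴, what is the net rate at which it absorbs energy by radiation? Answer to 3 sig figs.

Area A = 0.276 × 0.192 = 0.052992 m².
Net radiated power P_net = εσA(T⁴ − T₀⁴) = 0.483×5.670×10⁻⁸×0.052992×(24.6⁴ − 98.0⁴).
T⁴ − T₀⁴ = 3.66219×10⁵ − 9.22368×10⁷ = -9.18706×10⁷ K⁴, so P_net = -0.133 W — negative, meaning a net gain of 0.133 W.

Net gain ≈ 0.133 W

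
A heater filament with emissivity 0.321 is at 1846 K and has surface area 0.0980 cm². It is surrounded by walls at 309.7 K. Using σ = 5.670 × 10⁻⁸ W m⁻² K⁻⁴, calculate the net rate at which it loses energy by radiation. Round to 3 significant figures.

Area A = 0.0980 cm² = 9.80×10⁻⁶ m².
Net radiated power P_net = εσA(T⁴ − T₀⁴) = 0.321×5.670×10⁻⁸×9.80×10⁻⁶×(1846⁴ − 309.7⁴).
T⁴ − T₀⁴ = 1.16125×10¹³ − 9.19951×10⁹ = 1.16033×10¹³ K⁴, so P_net = 2.07 W.

Net loss ≈ 2.07 W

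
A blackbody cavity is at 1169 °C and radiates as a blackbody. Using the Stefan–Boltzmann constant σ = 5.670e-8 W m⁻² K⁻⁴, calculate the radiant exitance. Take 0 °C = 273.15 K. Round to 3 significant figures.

T = 1169 °C + 273.15 = 1442.15 K.
Stefan–Boltzmann: I = σT⁴ = 5.670×10⁻⁸ × (1442.15)⁴ = 2.45×10⁵ W/m².

I ≈ 2.45×10⁵ W/m²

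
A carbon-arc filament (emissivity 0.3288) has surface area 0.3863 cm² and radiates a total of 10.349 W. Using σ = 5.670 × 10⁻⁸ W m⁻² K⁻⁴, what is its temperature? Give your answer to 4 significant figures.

Area A = 0.3863 cm² = 3.863×10⁻⁵ m².
P = εσAT⁴ ⇒ T = (P/(εσA))^(1/4) = (10.349/(0.3288×5.670×10⁻⁸×3.863×10⁻⁵))^(1/4) = 1947 K.

T ≈ 1947 K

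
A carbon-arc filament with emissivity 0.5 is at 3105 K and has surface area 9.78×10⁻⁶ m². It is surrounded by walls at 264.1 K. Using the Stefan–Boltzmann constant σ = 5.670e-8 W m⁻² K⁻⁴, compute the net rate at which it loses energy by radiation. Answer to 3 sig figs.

Net loss ≈ 25.8 W

Area A = 9.78×10⁻⁶ m².
Net radiated power P_net = εσA(T⁴ − T₀⁴) = 0.5×5.670×10⁻⁸×9.78×10⁻⁶×(3105⁴ − 264.1⁴).
T⁴ − T₀⁴ = 9.29494×10¹³ − 4.86490×10⁹ = 9.29445×10¹³ K⁴, so P_net = 25.8 W.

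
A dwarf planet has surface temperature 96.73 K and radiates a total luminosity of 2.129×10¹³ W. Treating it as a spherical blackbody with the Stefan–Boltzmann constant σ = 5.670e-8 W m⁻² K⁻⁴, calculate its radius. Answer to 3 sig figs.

L = 4πR²σT⁴ ⇒ R = √(L/(4πσT⁴)).
σT⁴ = 4.96395 W/m², so R = √(2.129×10¹³/(4π×4.96395)) = 5.84×10⁵ m.

R ≈ 5.84×10⁵ m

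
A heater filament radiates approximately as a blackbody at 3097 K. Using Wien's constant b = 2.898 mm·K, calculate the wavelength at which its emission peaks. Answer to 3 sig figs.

λ_max ≈ 0.936 μm

Wien's displacement law: λ_max = b/T = (2.898×10⁻³ m·K)/(3097 K) = 9.357×10⁻⁷ m.
That is 0.936 μm, in the infrared range.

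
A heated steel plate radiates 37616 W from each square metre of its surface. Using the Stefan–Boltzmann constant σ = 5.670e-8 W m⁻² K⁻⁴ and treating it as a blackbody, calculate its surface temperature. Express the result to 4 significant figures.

I = σT⁴, so T = (I/σ)^(1/4) = (37616/(5.670×10⁻⁸))^(1/4) = 902.5 K.

T ≈ 902.5 K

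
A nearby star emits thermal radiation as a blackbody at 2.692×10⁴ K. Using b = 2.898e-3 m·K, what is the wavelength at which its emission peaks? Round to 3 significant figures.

λ_max ≈ 108 nm

Wien's displacement law: λ_max = b/T = (2.898×10⁻³ m·K)/(2.692×10⁴ K) = 1.077×10⁻⁷ m.
That is 108 nm, in the ultraviolet range.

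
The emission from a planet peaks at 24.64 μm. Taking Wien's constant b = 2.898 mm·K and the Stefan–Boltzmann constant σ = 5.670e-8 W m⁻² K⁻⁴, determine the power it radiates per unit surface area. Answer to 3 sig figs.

Wien's law: T = b/λ_max = 2.898×10⁻³/2.464×10⁻⁵ = 117.614 K.
Then I = σT⁴ = 5.670×10⁻⁸×(117.614)⁴ = 10.8 W/m².

I ≈ 10.8 W/m²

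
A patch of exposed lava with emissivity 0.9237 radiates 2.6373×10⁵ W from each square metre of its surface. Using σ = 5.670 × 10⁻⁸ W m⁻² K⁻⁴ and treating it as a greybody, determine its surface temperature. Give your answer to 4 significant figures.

I = εσT⁴, so T = (I/εσ)^(1/4) = (2.6373×10⁵/(0.9237×5.670×10⁻⁸))^(1/4) = 1498 K.

T ≈ 1498 K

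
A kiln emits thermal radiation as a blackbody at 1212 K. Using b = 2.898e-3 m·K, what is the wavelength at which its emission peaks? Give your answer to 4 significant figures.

Wien's displacement law: λ_max = b/T = (2.898×10⁻³ m·K)/(1212 K) = 2.3911×10⁻⁶ m.
That is 2391 nm, in the infrared range.

λ_max ≈ 2391 nm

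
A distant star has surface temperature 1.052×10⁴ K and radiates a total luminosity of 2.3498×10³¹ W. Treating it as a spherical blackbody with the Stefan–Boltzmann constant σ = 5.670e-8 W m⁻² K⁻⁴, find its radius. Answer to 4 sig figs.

L = 4πR²σT⁴ ⇒ R = √(L/(4πσT⁴)).
σT⁴ = 6.94458×10⁸ W/m², so R = √(2.3498×10³¹/(4π×6.94458×10⁸)) = 5.189×10¹⁰ m.

R ≈ 5.189×10¹⁰ m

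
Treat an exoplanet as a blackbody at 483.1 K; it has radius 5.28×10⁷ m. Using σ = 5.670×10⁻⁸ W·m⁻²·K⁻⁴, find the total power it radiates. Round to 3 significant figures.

P ≈ 1.08×10²⁰ W

Surface area A = 4πR² = 4π(5.28×10⁷ m)² = 3.50330×10¹⁶ m².
P = σAT⁴ = 5.670×10⁻⁸ × 3.50330×10¹⁶ × (483.1)⁴ = 1.08×10²⁰ W.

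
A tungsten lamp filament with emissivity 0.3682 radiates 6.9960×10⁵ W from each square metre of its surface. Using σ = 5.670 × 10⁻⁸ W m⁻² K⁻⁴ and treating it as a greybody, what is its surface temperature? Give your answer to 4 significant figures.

I = εσT⁴, so T = (I/εσ)^(1/4) = (6.9960×10⁵/(0.3682×5.670×10⁻⁸))^(1/4) = 2406 K.

T ≈ 2406 K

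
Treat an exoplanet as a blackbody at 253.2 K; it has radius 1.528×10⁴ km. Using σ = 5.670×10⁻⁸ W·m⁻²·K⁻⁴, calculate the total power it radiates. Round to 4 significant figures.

P ≈ 6.837×10¹⁷ W

Surface area A = 4πR² = 4π(1.528×10⁷ m)² = 2.93398×10¹⁵ m².
P = σAT⁴ = 5.670×10⁻⁸ × 2.93398×10¹⁵ × (253.2)⁴ = 6.837×10¹⁷ W.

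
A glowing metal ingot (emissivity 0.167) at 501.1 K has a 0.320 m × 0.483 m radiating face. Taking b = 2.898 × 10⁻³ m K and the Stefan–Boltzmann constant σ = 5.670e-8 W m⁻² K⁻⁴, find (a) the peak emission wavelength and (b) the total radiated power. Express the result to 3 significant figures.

(a) λ_max = b/T = 2.898×10⁻³/501.1 = 5.783×10⁻⁶ m = 5.78 μm.
Area A = 0.320 × 0.483 = 0.15456 m².
(b) P = εσAT⁴ = 0.167×5.670×10⁻⁸×0.15456×(501.1)⁴ = 92.3 W.

λ_max ≈ 5.78 μm; P ≈ 92.3 W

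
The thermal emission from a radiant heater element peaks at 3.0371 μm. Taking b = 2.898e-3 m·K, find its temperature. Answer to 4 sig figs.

Wien's law gives T = b/λ_max = (2.898×10⁻³ m·K)/(3.0371×10⁻⁶ m) = 954.2 K.

T ≈ 954.2 K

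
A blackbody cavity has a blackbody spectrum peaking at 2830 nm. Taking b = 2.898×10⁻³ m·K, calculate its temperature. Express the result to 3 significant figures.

T ≈ 1.02×10³ K

Wien's law gives T = b/λ_max = (2.898×10⁻³ m·K)/(2.830×10⁻⁶ m) = 1.02×10³ K.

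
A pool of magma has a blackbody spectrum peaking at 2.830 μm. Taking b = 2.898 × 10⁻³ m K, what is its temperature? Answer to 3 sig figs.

Wien's law gives T = b/λ_max = (2.898×10⁻³ m·K)/(2.830×10⁻⁶ m) = 1.02×10³ K.

T ≈ 1.02×10³ K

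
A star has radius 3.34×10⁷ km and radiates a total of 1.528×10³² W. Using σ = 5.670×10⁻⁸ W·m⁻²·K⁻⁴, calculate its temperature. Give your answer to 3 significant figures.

Surface area A = 4πR² = 4π(3.34×10¹⁰ m)² = 1.40185×10²² m².
P = σAT⁴ ⇒ T = (P/(σA))^(1/4) = (1.528×10³²/(5.670×10⁻⁸×1.40185×10²²))^(1/4) = 2.09×10⁴ K.

T ≈ 2.09×10⁴ K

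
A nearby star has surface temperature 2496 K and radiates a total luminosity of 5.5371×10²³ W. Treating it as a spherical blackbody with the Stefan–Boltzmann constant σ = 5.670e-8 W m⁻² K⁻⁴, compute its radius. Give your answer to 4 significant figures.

R ≈ 1.415×10⁸ m

L = 4πR²σT⁴ ⇒ R = √(L/(4πσT⁴)).
σT⁴ = 2.20070×10⁶ W/m², so R = √(5.5371×10²³/(4π×2.20070×10⁶)) = 1.415×10⁸ m.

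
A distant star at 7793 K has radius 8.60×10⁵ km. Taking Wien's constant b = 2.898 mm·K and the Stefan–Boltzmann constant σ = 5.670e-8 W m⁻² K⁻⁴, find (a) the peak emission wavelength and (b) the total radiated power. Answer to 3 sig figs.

λ_max ≈ 372 nm; P ≈ 1.94×10²⁷ W

(a) λ_max = b/T = 2.898×10⁻³/7793 = 3.719×10⁻⁷ m = 372 nm.
Surface area A = 4πR² = 4π(8.60×10⁸ m)² = 9.29409×10¹⁸ m².
(b) P = σAT⁴ = 5.670×10⁻⁸×9.29409×10¹⁸×(7793)⁴ = 1.94×10²⁷ W.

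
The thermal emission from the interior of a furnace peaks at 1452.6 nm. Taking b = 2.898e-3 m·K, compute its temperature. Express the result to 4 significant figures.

T ≈ 1995 K

Wien's law gives T = b/λ_max = (2.898×10⁻³ m·K)/(1.4526×10⁻⁶ m) = 1995 K.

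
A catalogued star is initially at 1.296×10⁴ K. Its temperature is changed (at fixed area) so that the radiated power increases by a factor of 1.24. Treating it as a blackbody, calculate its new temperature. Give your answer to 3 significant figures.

T₂ ≈ 1.37×10⁴ K

P ∝ T⁴, so T₂/T₁ = (P₂/P₁)^(1/4) = (1.24)^(1/4) = 1.05525.
T₂ = 1.296×10⁴ × 1.05525 = 1.37×10⁴ K.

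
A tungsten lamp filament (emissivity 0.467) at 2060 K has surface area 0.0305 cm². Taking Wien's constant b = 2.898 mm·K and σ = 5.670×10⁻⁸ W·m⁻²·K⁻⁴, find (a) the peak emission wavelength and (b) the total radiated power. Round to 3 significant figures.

λ_max ≈ 1.41×10³ nm; P ≈ 1.45 W

(a) λ_max = b/T = 2.898×10⁻³/2060 = 1.407×10⁻⁶ m = 1.41×10³ nm.
Area A = 0.0305 cm² = 3.05×10⁻⁶ m².
(b) P = εσAT⁴ = 0.467×5.670×10⁻⁸×3.05×10⁻⁶×(2060)⁴ = 1.45 W.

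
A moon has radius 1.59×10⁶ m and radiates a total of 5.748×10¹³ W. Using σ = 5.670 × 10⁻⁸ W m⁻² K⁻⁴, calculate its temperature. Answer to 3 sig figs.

Surface area A = 4πR² = 4π(1.59×10⁶ m)² = 3.17690×10¹³ m².
P = σAT⁴ ⇒ T = (P/(σA))^(1/4) = (5.748×10¹³/(5.670×10⁻⁸×3.17690×10¹³))^(1/4) = 75.2 K.

T ≈ 75.2 K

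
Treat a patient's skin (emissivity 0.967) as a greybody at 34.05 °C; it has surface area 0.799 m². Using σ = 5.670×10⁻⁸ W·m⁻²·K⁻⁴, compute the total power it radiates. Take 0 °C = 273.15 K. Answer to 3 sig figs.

T = 34.05 °C + 273.15 = 307.20 K.
Area A = 0.799 m².
P = εσAT⁴ = 0.967 × 5.670×10⁻⁸ × 0.799 × (307.20)⁴ = 390 W.

P ≈ 390 W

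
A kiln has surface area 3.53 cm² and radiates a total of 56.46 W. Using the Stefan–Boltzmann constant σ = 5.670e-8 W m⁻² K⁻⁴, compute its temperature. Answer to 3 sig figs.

Area A = 3.53 cm² = 3.53×10⁻⁴ m².
P = σAT⁴ ⇒ T = (P/(σA))^(1/4) = (56.46/(5.670×10⁻⁸×3.53×10⁻⁴))^(1/4) = 1.30×10³ K.

T ≈ 1.30×10³ K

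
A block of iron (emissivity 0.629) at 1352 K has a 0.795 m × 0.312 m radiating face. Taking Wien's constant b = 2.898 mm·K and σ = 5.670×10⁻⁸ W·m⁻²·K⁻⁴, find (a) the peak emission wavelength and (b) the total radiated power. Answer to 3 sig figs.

λ_max ≈ 2.14 μm; P ≈ 2.96×10⁴ W

(a) λ_max = b/T = 2.898×10⁻³/1352 = 2.143×10⁻⁶ m = 2.14 μm.
Area A = 0.795 × 0.312 = 0.24804 m².
(b) P = εσAT⁴ = 0.629×5.670×10⁻⁸×0.24804×(1352)⁴ = 2.96×10⁴ W.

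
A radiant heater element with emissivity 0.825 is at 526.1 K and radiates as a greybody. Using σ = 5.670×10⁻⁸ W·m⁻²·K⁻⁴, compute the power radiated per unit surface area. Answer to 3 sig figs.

I ≈ 3.58×10³ W/m²

Stefan–Boltzmann: I = εσT⁴ = 0.825 × 5.670×10⁻⁸ × (526.1)⁴ = 3.58×10³ W/m².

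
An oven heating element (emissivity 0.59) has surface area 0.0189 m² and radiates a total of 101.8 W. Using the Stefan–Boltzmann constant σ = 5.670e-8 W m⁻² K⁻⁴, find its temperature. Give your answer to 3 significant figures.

T ≈ 633 K

Area A = 0.0189 m².
P = εσAT⁴ ⇒ T = (P/(εσA))^(1/4) = (101.8/(0.59×5.670×10⁻⁸×0.0189))^(1/4) = 633 K.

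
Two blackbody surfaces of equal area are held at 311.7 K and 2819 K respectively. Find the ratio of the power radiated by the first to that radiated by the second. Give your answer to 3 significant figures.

With equal areas, P₁/P₂ = (T₁/T₂)⁴ = (311.7/2819)⁴ = 1.49×10⁻⁴.

P₁/P₂ ≈ 1.49×10⁻⁴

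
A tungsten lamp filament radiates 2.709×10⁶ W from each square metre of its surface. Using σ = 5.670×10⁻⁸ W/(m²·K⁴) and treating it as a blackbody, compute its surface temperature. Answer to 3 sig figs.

T ≈ 2.63×10³ K

I = σT⁴, so T = (I/σ)^(1/4) = (2.709×10⁶/(5.670×10⁻⁸))^(1/4) = 2.63×10³ K.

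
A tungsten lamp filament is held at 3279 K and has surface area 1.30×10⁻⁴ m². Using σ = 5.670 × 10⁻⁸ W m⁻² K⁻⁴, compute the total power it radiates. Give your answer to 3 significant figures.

Area A = 1.30×10⁻⁴ m².
P = σAT⁴ = 5.670×10⁻⁸ × 1.30×10⁻⁴ × (3279)⁴ = 852 W.

P ≈ 852 W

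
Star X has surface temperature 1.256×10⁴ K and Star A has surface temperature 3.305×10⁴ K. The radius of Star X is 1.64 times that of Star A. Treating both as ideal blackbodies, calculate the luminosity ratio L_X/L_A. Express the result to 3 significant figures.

L_X/L_A ≈ 0.0561

L ∝ R²T⁴, so L_X/L_A = (R_X/R_A)²(T_X/T_A)⁴ = (1.64)² × (1.256×10⁴/3.305×10⁴)⁴ = 2.6896 × 0.0208580 = 0.0561.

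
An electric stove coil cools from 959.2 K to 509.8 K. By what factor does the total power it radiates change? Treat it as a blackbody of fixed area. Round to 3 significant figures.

P ∝ T⁴, so P₂/P₁ = (T₂/T₁)⁴ = (509.8/959.2)⁴ = (0.531485)⁴ = 0.0798.

P₂/P₁ ≈ 0.0798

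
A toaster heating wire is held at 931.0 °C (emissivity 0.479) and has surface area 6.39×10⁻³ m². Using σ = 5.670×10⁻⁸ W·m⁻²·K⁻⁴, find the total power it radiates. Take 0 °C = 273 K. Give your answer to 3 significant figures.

P ≈ 365 W

T = 931.0 °C + 273 = 1204.0 K.
Area A = 6.39×10⁻³ m².
P = εσAT⁴ = 0.479 × 5.670×10⁻⁸ × 6.39×10⁻³ × (1204.0)⁴ = 365 W.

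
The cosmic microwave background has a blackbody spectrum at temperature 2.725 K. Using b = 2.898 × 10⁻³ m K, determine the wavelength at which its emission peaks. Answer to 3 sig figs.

Wien's displacement law: λ_max = b/T = (2.898×10⁻³ m·K)/(2.725 K) = 1.063×10⁻³ m.
That is 1.06×10⁻³ m, in the microwave range.

λ_max ≈ 1.06×10⁻³ m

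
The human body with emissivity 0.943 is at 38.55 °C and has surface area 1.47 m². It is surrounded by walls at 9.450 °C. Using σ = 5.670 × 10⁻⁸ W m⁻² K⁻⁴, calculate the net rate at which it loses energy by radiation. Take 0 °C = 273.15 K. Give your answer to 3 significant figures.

T = 38.55 °C + 273.15 = 311.70 K.
Surroundings: T = 9.450 °C + 273.15 = 282.600 K.
Area A = 1.47 m².
Net radiated power P_net = εσA(T⁴ − T₀⁴) = 0.943×5.670×10⁻⁸×1.47×(311.70⁴ − 282.600⁴).
T⁴ − T₀⁴ = 9.43946×10⁹ − 6.37806×10⁹ = 3.06140×10⁹ K⁴, so P_net = 241 W.

Net loss ≈ 241 W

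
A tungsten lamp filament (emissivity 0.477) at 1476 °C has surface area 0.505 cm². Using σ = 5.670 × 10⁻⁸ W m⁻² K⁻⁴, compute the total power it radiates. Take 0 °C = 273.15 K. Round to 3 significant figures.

P ≈ 12.8 W

T = 1476 °C + 273.15 = 1749.15 K.
Area A = 0.505 cm² = 5.05×10⁻⁵ m².
P = εσAT⁴ = 0.477 × 5.670×10⁻⁸ × 5.05×10⁻⁵ × (1749.15)⁴ = 12.8 W.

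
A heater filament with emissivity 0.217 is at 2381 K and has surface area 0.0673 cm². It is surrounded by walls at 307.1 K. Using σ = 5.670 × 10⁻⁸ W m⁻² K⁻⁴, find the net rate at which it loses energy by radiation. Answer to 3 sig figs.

Net loss ≈ 2.66 W

Area A = 0.0673 cm² = 6.73×10⁻⁶ m².
Net radiated power P_net = εσA(T⁴ − T₀⁴) = 0.217×5.670×10⁻⁸×6.73×10⁻⁶×(2381⁴ − 307.1⁴).
T⁴ − T₀⁴ = 3.21394×10¹³ − 8.89445×10⁹ = 3.21305×10¹³ K⁴, so P_net = 2.66 W.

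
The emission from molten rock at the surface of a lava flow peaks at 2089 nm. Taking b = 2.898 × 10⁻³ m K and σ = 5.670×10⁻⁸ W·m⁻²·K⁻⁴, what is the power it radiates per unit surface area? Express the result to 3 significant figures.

I ≈ 2.10×10⁵ W/m²

Wien's law: T = b/λ_max = 2.898×10⁻³/2.089×10⁻⁶ = 1387.27 K.
Then I = σT⁴ = 5.670×10⁻⁸×(1387.27)⁴ = 2.10×10⁵ W/m².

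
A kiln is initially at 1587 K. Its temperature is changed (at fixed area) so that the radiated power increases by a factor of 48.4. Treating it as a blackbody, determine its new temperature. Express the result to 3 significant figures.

P ∝ T⁴, so T₂/T₁ = (P₂/P₁)^(1/4) = (48.4)^(1/4) = 2.63761.
T₂ = 1587 × 2.63761 = 4.19×10³ K.

T₂ ≈ 4.19×10³ K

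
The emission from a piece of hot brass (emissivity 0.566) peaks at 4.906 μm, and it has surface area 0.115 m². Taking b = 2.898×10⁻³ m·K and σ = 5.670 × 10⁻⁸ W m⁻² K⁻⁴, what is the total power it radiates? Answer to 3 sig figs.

Wien's law: T = b/λ_max = 2.898×10⁻³/4.906×10⁻⁶ = 590.705 K.
Area A = 0.115 m².
Then P = εσAT⁴ = 0.566×5.670×10⁻⁸×0.115×(590.705)⁴ = 449 W.

P ≈ 449 W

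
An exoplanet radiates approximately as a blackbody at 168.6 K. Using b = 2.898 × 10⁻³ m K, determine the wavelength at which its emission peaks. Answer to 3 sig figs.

Wien's displacement law: λ_max = b/T = (2.898×10⁻³ m·K)/(168.6 K) = 1.719×10⁻⁵ m.
That is 17.2 μm, in the infrared range.

λ_max ≈ 17.2 μm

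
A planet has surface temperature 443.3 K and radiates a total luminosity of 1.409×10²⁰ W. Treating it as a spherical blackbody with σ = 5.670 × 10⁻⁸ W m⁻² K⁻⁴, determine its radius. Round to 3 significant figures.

R ≈ 7.16×10⁷ m

L = 4πR²σT⁴ ⇒ R = √(L/(4πσT⁴)).
σT⁴ = 2189.65 W/m², so R = √(1.409×10²⁰/(4π×2189.65)) = 7.16×10⁷ m.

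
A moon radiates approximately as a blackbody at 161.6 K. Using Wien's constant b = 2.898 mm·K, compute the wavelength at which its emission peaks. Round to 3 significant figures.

λ_max ≈ 17.9 μm

Wien's displacement law: λ_max = b/T = (2.898×10⁻³ m·K)/(161.6 K) = 1.793×10⁻⁵ m.
That is 17.9 μm, in the infrared range.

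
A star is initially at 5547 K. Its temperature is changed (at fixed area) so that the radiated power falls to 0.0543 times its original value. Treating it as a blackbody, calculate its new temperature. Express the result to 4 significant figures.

T₂ ≈ 2678 K

P ∝ T⁴, so T₂/T₁ = (P₂/P₁)^(1/4) = (0.0543)^(1/4) = 0.482725.
T₂ = 5547 × 0.482725 = 2678 K.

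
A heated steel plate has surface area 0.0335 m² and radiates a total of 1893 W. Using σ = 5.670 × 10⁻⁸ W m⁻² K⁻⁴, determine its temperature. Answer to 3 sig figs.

T ≈ 999 K

Area A = 0.0335 m².
P = σAT⁴ ⇒ T = (P/(σA))^(1/4) = (1893/(5.670×10⁻⁸×0.0335))^(1/4) = 999 K.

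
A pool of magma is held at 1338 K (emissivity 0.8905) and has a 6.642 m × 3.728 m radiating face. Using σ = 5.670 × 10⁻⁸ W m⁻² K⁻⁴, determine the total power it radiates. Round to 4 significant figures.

Area A = 6.642 × 3.728 = 24.7614 m².
P = εσAT⁴ = 0.8905 × 5.670×10⁻⁸ × 24.7614 × (1338)⁴ = 4.007×10⁶ W.

P ≈ 4.007×10⁶ W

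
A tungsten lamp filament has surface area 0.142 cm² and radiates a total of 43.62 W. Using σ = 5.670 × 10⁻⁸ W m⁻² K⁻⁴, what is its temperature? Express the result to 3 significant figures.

Area A = 0.142 cm² = 1.42×10⁻⁵ m².
P = σAT⁴ ⇒ T = (P/(σA))^(1/4) = (43.62/(5.670×10⁻⁸×1.42×10⁻⁵))^(1/4) = 2.71×10³ K.

T ≈ 2.71×10³ K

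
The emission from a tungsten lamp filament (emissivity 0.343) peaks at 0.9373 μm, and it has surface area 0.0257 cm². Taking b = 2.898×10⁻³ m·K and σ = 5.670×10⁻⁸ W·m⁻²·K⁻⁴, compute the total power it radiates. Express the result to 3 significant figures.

Wien's law: T = b/λ_max = 2.898×10⁻³/9.373×10⁻⁷ = 3091.86 K.
Area A = 0.0257 cm² = 2.57×10⁻⁶ m².
Then P = εσAT⁴ = 0.343×5.670×10⁻⁸×2.57×10⁻⁶×(3091.86)⁴ = 4.57 W.

P ≈ 4.57 W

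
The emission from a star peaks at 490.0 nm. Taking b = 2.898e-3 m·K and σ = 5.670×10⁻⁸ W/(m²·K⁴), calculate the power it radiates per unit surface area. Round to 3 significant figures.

I ≈ 6.94×10⁷ W/m²

Wien's law: T = b/λ_max = 2.898×10⁻³/4.900×10⁻⁷ = 5914.29 K.
Then I = σT⁴ = 5.670×10⁻⁸×(5914.29)⁴ = 6.94×10⁷ W/m².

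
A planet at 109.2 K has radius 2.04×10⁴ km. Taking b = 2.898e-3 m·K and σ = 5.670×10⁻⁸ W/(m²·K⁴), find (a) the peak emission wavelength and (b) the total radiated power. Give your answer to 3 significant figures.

(a) λ_max = b/T = 2.898×10⁻³/109.2 = 2.654×10⁻⁵ m = 26.5 μm.
Surface area A = 4πR² = 4π(2.04×10⁷ m)² = 5.22962×10¹⁵ m².
(b) P = σAT⁴ = 5.670×10⁻⁸×5.22962×10¹⁵×(109.2)⁴ = 4.22×10¹⁶ W.

λ_max ≈ 26.5 μm; P ≈ 4.22×10¹⁶ W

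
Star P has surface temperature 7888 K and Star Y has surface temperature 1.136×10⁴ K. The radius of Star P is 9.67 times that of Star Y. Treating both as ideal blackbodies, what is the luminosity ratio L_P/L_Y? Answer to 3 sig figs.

L ∝ R²T⁴, so L_P/L_Y = (R_P/R_Y)²(T_P/T_Y)⁴ = (9.67)² × (7888/1.136×10⁴)⁴ = 93.5089 × 0.232463 = 21.7.

L_P/L_Y ≈ 21.7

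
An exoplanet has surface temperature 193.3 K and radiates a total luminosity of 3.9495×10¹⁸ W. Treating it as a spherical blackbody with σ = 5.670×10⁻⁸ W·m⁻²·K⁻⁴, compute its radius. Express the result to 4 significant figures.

L = 4πR²σT⁴ ⇒ R = √(L/(4πσT⁴)).
σT⁴ = 79.1609 W/m², so R = √(3.9495×10¹⁸/(4π×79.1609)) = 6.301×10⁷ m.

R ≈ 6.301×10⁷ m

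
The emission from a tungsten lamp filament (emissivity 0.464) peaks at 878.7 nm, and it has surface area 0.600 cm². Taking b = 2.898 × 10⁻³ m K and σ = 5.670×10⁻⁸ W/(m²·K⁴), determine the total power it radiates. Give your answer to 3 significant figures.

Wien's law: T = b/λ_max = 2.898×10⁻³/8.787×10⁻⁷ = 3298.05 K.
Area A = 0.600 cm² = 6.00×10⁻⁵ m².
Then P = εσAT⁴ = 0.464×5.670×10⁻⁸×6.00×10⁻⁵×(3298.05)⁴ = 187 W.

P ≈ 187 W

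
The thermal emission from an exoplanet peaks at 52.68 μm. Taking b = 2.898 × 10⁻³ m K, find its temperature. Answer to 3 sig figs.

T ≈ 55.0 K

Wien's law gives T = b/λ_max = (2.898×10⁻³ m·K)/(5.268×10⁻⁵ m) = 55.0 K.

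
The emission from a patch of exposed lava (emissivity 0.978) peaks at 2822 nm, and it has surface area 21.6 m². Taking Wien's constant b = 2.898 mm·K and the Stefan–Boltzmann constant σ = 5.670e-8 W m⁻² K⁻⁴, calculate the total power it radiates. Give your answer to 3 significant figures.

P ≈ 1.33×10⁶ W

Wien's law: T = b/λ_max = 2.898×10⁻³/2.822×10⁻⁶ = 1026.93 K.
Area A = 21.6 m².
Then P = εσAT⁴ = 0.978×5.670×10⁻⁸×21.6×(1026.93)⁴ = 1.33×10⁶ W.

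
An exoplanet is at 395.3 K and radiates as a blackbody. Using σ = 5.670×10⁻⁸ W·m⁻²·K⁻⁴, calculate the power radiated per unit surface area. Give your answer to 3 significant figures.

I ≈ 1.38×10³ W/m²

Stefan–Boltzmann: I = σT⁴ = 5.670×10⁻⁸ × (395.3)⁴ = 1.38×10³ W/m².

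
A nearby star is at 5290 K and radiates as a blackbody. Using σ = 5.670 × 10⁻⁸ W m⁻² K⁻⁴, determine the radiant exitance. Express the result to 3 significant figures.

Stefan–Boltzmann: I = σT⁴ = 5.670×10⁻⁸ × (5290)⁴ = 4.44×10⁷ W/m².

I ≈ 4.44×10⁷ W/m²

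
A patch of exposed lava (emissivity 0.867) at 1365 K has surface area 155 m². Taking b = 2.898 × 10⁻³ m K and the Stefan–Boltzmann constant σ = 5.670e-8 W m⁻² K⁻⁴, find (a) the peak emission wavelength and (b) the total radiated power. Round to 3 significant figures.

λ_max ≈ 2.12×10³ nm; P ≈ 2.65×10⁷ W

(a) λ_max = b/T = 2.898×10⁻³/1365 = 2.123×10⁻⁶ m = 2.12×10³ nm.
Area A = 155 m².
(b) P = εσAT⁴ = 0.867×5.670×10⁻⁸×155×(1365)⁴ = 2.65×10⁷ W.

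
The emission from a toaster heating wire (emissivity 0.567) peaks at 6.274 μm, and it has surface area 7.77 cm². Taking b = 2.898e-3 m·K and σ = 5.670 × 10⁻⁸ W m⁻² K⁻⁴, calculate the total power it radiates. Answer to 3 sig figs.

Wien's law: T = b/λ_max = 2.898×10⁻³/6.274×10⁻⁶ = 461.906 K.
Area A = 7.77 cm² = 7.77×10⁻⁴ m².
Then P = εσAT⁴ = 0.567×5.670×10⁻⁸×7.77×10⁻⁴×(461.906)⁴ = 1.14 W.

P ≈ 1.14 W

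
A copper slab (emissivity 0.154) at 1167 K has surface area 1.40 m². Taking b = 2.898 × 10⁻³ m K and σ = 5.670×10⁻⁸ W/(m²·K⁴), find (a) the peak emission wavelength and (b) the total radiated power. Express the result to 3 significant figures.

(a) λ_max = b/T = 2.898×10⁻³/1167 = 2.483×10⁻⁶ m = 2.48 μm.
Area A = 1.40 m².
(b) P = εσAT⁴ = 0.154×5.670×10⁻⁸×1.40×(1167)⁴ = 2.27×10⁴ W.

λ_max ≈ 2.48 μm; P ≈ 2.27×10⁴ W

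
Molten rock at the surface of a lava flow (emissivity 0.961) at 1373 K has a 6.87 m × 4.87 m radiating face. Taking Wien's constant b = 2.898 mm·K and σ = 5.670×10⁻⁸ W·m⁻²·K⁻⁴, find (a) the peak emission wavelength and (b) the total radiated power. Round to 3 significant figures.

(a) λ_max = b/T = 2.898×10⁻³/1373 = 2.111×10⁻⁶ m = 2.11×10³ nm.
Area A = 6.87 × 4.87 = 33.4569 m².
(b) P = εσAT⁴ = 0.961×5.670×10⁻⁸×33.4569×(1373)⁴ = 6.48×10⁶ W.

λ_max ≈ 2.11×10³ nm; P ≈ 6.48×10⁶ W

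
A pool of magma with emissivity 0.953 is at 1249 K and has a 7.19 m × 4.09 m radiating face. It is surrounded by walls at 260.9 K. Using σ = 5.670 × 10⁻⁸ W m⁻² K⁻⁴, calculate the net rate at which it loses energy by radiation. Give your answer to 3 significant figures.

Net loss ≈ 3.86×10⁶ W

Area A = 7.19 × 4.09 = 29.4071 m².
Net radiated power P_net = εσA(T⁴ − T₀⁴) = 0.953×5.670×10⁻⁸×29.4071×(1249⁴ − 260.9⁴).
T⁴ − T₀⁴ = 2.43360×10¹² − 4.63336×10⁹ = 2.42897×10¹² K⁴, so P_net = 3.86×10⁶ W.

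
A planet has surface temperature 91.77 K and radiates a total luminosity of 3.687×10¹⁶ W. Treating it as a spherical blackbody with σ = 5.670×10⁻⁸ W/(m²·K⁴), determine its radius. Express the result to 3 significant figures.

L = 4πR²σT⁴ ⇒ R = √(L/(4πσT⁴)).
σT⁴ = 4.02148 W/m², so R = √(3.687×10¹⁶/(4π×4.02148)) = 2.70×10⁷ m.

R ≈ 2.70×10⁷ m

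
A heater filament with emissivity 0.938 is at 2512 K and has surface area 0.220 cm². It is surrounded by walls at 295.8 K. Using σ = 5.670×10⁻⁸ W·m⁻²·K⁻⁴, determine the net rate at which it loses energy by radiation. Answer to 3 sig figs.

Area A = 0.220 cm² = 2.20×10⁻⁵ m².
Net radiated power P_net = εσA(T⁴ − T₀⁴) = 0.938×5.670×10⁻⁸×2.20×10⁻⁵×(2512⁴ − 295.8⁴).
T⁴ − T₀⁴ = 3.98179×10¹³ − 7.65584×10⁹ = 3.98102×10¹³ K⁴, so P_net = 46.6 W.

Net loss ≈ 46.6 W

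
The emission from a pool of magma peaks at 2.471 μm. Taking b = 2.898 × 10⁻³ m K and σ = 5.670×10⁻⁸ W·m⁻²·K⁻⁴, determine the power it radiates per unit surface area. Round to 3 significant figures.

Wien's law: T = b/λ_max = 2.898×10⁻³/2.471×10⁻⁶ = 1172.80 K.
Then I = σT⁴ = 5.670×10⁻⁸×(1172.80)⁴ = 1.07×10⁵ W/m².

I ≈ 1.07×10⁵ W/m²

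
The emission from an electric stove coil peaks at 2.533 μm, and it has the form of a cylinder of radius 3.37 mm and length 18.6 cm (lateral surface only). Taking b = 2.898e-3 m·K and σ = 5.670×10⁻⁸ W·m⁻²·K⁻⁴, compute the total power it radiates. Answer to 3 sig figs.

Wien's law: T = b/λ_max = 2.898×10⁻³/2.533×10⁻⁶ = 1144.10 K.
Lateral area A = 2πrL = 2π×3.37×10⁻³×0.186 = 3.93843×10⁻³ m².
Then P = σAT⁴ = 5.670×10⁻⁸×3.93843×10⁻³×(1144.10)⁴ = 383 W.

P ≈ 383 W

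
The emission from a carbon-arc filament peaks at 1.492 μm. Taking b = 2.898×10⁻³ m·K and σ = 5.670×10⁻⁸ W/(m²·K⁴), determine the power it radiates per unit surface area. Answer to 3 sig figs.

Wien's law: T = b/λ_max = 2.898×10⁻³/1.492×10⁻⁶ = 1942.36 K.
Then I = σT⁴ = 5.670×10⁻⁸×(1942.36)⁴ = 8.07×10⁵ W/m².

I ≈ 8.07×10⁵ W/m²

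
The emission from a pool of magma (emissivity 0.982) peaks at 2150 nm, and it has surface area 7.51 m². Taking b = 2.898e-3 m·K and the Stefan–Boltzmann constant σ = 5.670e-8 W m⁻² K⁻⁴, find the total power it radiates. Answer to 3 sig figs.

Wien's law: T = b/λ_max = 2.898×10⁻³/2.150×10⁻⁶ = 1347.91 K.
Area A = 7.51 m².
Then P = εσAT⁴ = 0.982×5.670×10⁻⁸×7.51×(1347.91)⁴ = 1.38×10⁶ W.

P ≈ 1.38×10⁶ W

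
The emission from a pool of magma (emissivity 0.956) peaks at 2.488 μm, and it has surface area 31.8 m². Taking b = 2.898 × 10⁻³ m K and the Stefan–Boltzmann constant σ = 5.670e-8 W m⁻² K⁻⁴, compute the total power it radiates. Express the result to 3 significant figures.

Wien's law: T = b/λ_max = 2.898×10⁻³/2.488×10⁻⁶ = 1164.79 K.
Area A = 31.8 m².
Then P = εσAT⁴ = 0.956×5.670×10⁻⁸×31.8×(1164.79)⁴ = 3.17×10⁶ W.

P ≈ 3.17×10⁶ W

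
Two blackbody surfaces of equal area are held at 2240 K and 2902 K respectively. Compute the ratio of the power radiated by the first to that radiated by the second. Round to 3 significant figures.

With equal areas, P₁/P₂ = (T₁/T₂)⁴ = (2240/2902)⁴ = 0.355.

P₁/P₂ ≈ 0.355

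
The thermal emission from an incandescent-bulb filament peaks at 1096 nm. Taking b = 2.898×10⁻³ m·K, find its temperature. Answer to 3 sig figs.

T ≈ 2.64×10³ K

Wien's law gives T = b/λ_max = (2.898×10⁻³ m·K)/(1.096×10⁻⁶ m) = 2.64×10³ K.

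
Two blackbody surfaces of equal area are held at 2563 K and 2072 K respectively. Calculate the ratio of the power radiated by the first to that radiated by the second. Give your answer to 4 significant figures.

P₁/P₂ ≈ 2.341

With equal areas, P₁/P₂ = (T₁/T₂)⁴ = (2563/2072)⁴ = 2.341.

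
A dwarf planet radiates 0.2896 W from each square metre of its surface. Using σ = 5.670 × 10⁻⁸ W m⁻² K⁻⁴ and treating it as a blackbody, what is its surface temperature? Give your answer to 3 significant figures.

T ≈ 47.5 K

I = σT⁴, so T = (I/σ)^(1/4) = (0.2896/(5.670×10⁻⁸))^(1/4) = 47.5 K.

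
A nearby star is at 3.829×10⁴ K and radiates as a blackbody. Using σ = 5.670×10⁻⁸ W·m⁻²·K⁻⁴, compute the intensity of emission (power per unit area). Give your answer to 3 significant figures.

I ≈ 1.22×10¹¹ W/m²

Stefan–Boltzmann: I = σT⁴ = 5.670×10⁻⁸ × (3.829×10⁴)⁴ = 1.22×10¹¹ W/m².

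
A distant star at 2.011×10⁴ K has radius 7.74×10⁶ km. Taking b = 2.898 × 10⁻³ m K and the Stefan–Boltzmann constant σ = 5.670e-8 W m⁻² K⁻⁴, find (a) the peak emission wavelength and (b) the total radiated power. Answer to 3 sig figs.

(a) λ_max = b/T = 2.898×10⁻³/2.011×10⁴ = 1.441×10⁻⁷ m = 144 nm.
Surface area A = 4πR² = 4π(7.74×10⁹ m)² = 7.52821×10²⁰ m².
(b) P = σAT⁴ = 5.670×10⁻⁸×7.52821×10²⁰×(2.011×10⁴)⁴ = 6.98×10³⁰ W.

λ_max ≈ 144 nm; P ≈ 6.98×10³⁰ W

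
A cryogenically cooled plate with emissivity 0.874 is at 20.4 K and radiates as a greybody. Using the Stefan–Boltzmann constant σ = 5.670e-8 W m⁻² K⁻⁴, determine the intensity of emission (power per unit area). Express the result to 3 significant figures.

I ≈ 8.58×10⁻³ W/m²

Stefan–Boltzmann: I = εσT⁴ = 0.874 × 5.670×10⁻⁸ × (20.4)⁴ = 8.58×10⁻³ W/m².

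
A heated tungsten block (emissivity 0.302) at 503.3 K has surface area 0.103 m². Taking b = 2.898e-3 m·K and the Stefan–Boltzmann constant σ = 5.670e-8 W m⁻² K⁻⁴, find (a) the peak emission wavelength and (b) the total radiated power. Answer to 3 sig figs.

λ_max ≈ 5.76 μm; P ≈ 113 W

(a) λ_max = b/T = 2.898×10⁻³/503.3 = 5.758×10⁻⁶ m = 5.76 μm.
Area A = 0.103 m².
(b) P = εσAT⁴ = 0.302×5.670×10⁻⁸×0.103×(503.3)⁴ = 113 W.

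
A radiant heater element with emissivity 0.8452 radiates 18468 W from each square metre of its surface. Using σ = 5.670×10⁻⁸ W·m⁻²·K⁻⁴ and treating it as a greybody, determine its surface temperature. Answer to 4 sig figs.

I = εσT⁴, so T = (I/εσ)^(1/4) = (18468/(0.8452×5.670×10⁻⁸))^(1/4) = 787.9 K.

T ≈ 787.9 K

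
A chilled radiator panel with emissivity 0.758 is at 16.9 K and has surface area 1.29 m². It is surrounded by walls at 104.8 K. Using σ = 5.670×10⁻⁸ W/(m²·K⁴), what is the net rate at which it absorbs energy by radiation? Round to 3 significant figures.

Net gain ≈ 6.68 W

Area A = 1.29 m².
Net radiated power P_net = εσA(T⁴ − T₀⁴) = 0.758×5.670×10⁻⁸×1.29×(16.9⁴ − 104.8⁴).
T⁴ − T₀⁴ = 81573.1 − 1.20627×10⁸ = -1.20545×10⁸ K⁴, so P_net = -6.68 W — negative, meaning a net gain of 6.68 W.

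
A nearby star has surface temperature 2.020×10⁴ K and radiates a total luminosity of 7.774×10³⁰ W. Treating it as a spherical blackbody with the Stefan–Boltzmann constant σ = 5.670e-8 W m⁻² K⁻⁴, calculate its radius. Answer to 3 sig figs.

L = 4πR²σT⁴ ⇒ R = √(L/(4πσT⁴)).
σT⁴ = 9.44036×10⁹ W/m², so R = √(7.774×10³⁰/(4π×9.44036×10⁹)) = 8.10×10⁹ m.

R ≈ 8.10×10⁹ m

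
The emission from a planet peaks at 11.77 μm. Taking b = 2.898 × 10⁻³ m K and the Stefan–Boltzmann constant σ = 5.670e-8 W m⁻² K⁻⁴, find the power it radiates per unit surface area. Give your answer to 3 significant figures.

I ≈ 208 W/m²

Wien's law: T = b/λ_max = 2.898×10⁻³/1.177×10⁻⁵ = 246.219 K.
Then I = σT⁴ = 5.670×10⁻⁸×(246.219)⁴ = 208 W/m².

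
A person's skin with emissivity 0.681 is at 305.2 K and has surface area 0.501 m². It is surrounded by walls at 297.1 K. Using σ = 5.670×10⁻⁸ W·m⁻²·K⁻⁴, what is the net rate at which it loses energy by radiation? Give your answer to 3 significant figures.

Area A = 0.501 m².
Net radiated power P_net = εσA(T⁴ − T₀⁴) = 0.681×5.670×10⁻⁸×0.501×(305.2⁴ − 297.1⁴).
T⁴ − T₀⁴ = 8.67637×10⁹ − 7.79131×10⁹ = 8.85060×10⁸ K⁴, so P_net = 17.1 W.

Net loss ≈ 17.1 W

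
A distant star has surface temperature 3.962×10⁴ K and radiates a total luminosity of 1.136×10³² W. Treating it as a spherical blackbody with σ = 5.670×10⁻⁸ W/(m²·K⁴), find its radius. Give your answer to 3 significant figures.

L = 4πR²σT⁴ ⇒ R = √(L/(4πσT⁴)).
σT⁴ = 1.39714×10¹¹ W/m², so R = √(1.136×10³²/(4π×1.39714×10¹¹)) = 8.04×10⁹ m.

R ≈ 8.04×10⁹ m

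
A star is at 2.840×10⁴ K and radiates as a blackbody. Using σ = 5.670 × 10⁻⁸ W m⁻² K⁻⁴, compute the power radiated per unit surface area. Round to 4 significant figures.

I ≈ 3.689×10¹⁰ W/m²

Stefan–Boltzmann: I = σT⁴ = 5.670×10⁻⁸ × (2.840×10⁴)⁴ = 3.689×10¹⁰ W/m².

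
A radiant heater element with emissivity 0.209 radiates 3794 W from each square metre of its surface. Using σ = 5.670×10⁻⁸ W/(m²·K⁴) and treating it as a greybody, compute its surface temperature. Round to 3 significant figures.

I = εσT⁴, so T = (I/εσ)^(1/4) = (3794/(0.209×5.670×10⁻⁸))^(1/4) = 752 K.

T ≈ 752 K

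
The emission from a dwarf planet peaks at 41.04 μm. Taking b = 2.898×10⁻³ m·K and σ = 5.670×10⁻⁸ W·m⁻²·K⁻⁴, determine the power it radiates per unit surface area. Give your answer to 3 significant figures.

I ≈ 1.41 W/m²

Wien's law: T = b/λ_max = 2.898×10⁻³/4.104×10⁻⁵ = 70.6140 K.
Then I = σT⁴ = 5.670×10⁻⁸×(70.6140)⁴ = 1.41 W/m².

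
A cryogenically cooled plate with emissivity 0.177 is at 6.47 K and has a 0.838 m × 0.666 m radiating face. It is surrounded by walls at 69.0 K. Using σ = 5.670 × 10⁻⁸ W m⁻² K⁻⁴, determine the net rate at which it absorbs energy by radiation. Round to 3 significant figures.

Area A = 0.838 × 0.666 = 0.558108 m².
Net radiated power P_net = εσA(T⁴ − T₀⁴) = 0.177×5.670×10⁻⁸×0.558108×(6.47⁴ − 69.0⁴).
T⁴ − T₀⁴ = 1752.33 − 2.26671×10⁷ = -2.26653×10⁷ K⁴, so P_net = -0.127 W — negative, meaning a net gain of 0.127 W.

Net gain ≈ 0.127 W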